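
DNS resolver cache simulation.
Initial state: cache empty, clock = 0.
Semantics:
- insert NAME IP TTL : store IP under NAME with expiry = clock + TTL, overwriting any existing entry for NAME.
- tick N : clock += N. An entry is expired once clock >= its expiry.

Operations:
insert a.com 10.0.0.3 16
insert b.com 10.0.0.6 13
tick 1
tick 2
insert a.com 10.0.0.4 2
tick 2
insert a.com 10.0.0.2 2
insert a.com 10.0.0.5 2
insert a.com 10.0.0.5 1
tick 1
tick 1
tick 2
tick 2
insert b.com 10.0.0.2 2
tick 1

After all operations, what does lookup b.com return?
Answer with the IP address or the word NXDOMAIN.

Answer: 10.0.0.2

Derivation:
Op 1: insert a.com -> 10.0.0.3 (expiry=0+16=16). clock=0
Op 2: insert b.com -> 10.0.0.6 (expiry=0+13=13). clock=0
Op 3: tick 1 -> clock=1.
Op 4: tick 2 -> clock=3.
Op 5: insert a.com -> 10.0.0.4 (expiry=3+2=5). clock=3
Op 6: tick 2 -> clock=5. purged={a.com}
Op 7: insert a.com -> 10.0.0.2 (expiry=5+2=7). clock=5
Op 8: insert a.com -> 10.0.0.5 (expiry=5+2=7). clock=5
Op 9: insert a.com -> 10.0.0.5 (expiry=5+1=6). clock=5
Op 10: tick 1 -> clock=6. purged={a.com}
Op 11: tick 1 -> clock=7.
Op 12: tick 2 -> clock=9.
Op 13: tick 2 -> clock=11.
Op 14: insert b.com -> 10.0.0.2 (expiry=11+2=13). clock=11
Op 15: tick 1 -> clock=12.
lookup b.com: present, ip=10.0.0.2 expiry=13 > clock=12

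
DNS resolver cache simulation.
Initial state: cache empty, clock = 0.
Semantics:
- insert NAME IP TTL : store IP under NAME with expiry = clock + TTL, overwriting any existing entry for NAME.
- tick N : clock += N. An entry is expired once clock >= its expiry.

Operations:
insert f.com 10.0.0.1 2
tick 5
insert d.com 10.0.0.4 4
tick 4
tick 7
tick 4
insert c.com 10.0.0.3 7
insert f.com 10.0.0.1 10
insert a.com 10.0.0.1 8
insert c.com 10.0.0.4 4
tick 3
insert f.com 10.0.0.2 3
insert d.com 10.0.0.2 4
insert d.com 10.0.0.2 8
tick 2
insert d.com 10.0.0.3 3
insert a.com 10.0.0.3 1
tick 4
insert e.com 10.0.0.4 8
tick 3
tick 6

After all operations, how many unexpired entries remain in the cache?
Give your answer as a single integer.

Op 1: insert f.com -> 10.0.0.1 (expiry=0+2=2). clock=0
Op 2: tick 5 -> clock=5. purged={f.com}
Op 3: insert d.com -> 10.0.0.4 (expiry=5+4=9). clock=5
Op 4: tick 4 -> clock=9. purged={d.com}
Op 5: tick 7 -> clock=16.
Op 6: tick 4 -> clock=20.
Op 7: insert c.com -> 10.0.0.3 (expiry=20+7=27). clock=20
Op 8: insert f.com -> 10.0.0.1 (expiry=20+10=30). clock=20
Op 9: insert a.com -> 10.0.0.1 (expiry=20+8=28). clock=20
Op 10: insert c.com -> 10.0.0.4 (expiry=20+4=24). clock=20
Op 11: tick 3 -> clock=23.
Op 12: insert f.com -> 10.0.0.2 (expiry=23+3=26). clock=23
Op 13: insert d.com -> 10.0.0.2 (expiry=23+4=27). clock=23
Op 14: insert d.com -> 10.0.0.2 (expiry=23+8=31). clock=23
Op 15: tick 2 -> clock=25. purged={c.com}
Op 16: insert d.com -> 10.0.0.3 (expiry=25+3=28). clock=25
Op 17: insert a.com -> 10.0.0.3 (expiry=25+1=26). clock=25
Op 18: tick 4 -> clock=29. purged={a.com,d.com,f.com}
Op 19: insert e.com -> 10.0.0.4 (expiry=29+8=37). clock=29
Op 20: tick 3 -> clock=32.
Op 21: tick 6 -> clock=38. purged={e.com}
Final cache (unexpired): {} -> size=0

Answer: 0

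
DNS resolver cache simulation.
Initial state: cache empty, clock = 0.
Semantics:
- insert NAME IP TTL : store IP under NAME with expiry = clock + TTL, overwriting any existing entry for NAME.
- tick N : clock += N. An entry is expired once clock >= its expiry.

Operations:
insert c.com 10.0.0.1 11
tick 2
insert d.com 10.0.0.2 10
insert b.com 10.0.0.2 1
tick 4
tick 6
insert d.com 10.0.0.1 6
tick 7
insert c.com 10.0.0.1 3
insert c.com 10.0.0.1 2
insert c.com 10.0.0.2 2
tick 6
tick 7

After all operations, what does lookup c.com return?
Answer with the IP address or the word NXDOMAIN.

Op 1: insert c.com -> 10.0.0.1 (expiry=0+11=11). clock=0
Op 2: tick 2 -> clock=2.
Op 3: insert d.com -> 10.0.0.2 (expiry=2+10=12). clock=2
Op 4: insert b.com -> 10.0.0.2 (expiry=2+1=3). clock=2
Op 5: tick 4 -> clock=6. purged={b.com}
Op 6: tick 6 -> clock=12. purged={c.com,d.com}
Op 7: insert d.com -> 10.0.0.1 (expiry=12+6=18). clock=12
Op 8: tick 7 -> clock=19. purged={d.com}
Op 9: insert c.com -> 10.0.0.1 (expiry=19+3=22). clock=19
Op 10: insert c.com -> 10.0.0.1 (expiry=19+2=21). clock=19
Op 11: insert c.com -> 10.0.0.2 (expiry=19+2=21). clock=19
Op 12: tick 6 -> clock=25. purged={c.com}
Op 13: tick 7 -> clock=32.
lookup c.com: not in cache (expired or never inserted)

Answer: NXDOMAIN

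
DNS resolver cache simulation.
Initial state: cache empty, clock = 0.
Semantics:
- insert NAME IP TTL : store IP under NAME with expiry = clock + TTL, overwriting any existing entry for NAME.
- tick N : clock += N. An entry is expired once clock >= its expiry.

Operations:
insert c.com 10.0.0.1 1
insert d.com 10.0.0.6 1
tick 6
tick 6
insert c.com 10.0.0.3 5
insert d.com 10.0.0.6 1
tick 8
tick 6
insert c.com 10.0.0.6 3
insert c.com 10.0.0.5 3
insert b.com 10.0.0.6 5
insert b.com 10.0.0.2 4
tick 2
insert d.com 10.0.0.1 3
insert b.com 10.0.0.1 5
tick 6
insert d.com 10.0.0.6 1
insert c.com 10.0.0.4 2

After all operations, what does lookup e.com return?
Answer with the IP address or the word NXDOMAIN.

Op 1: insert c.com -> 10.0.0.1 (expiry=0+1=1). clock=0
Op 2: insert d.com -> 10.0.0.6 (expiry=0+1=1). clock=0
Op 3: tick 6 -> clock=6. purged={c.com,d.com}
Op 4: tick 6 -> clock=12.
Op 5: insert c.com -> 10.0.0.3 (expiry=12+5=17). clock=12
Op 6: insert d.com -> 10.0.0.6 (expiry=12+1=13). clock=12
Op 7: tick 8 -> clock=20. purged={c.com,d.com}
Op 8: tick 6 -> clock=26.
Op 9: insert c.com -> 10.0.0.6 (expiry=26+3=29). clock=26
Op 10: insert c.com -> 10.0.0.5 (expiry=26+3=29). clock=26
Op 11: insert b.com -> 10.0.0.6 (expiry=26+5=31). clock=26
Op 12: insert b.com -> 10.0.0.2 (expiry=26+4=30). clock=26
Op 13: tick 2 -> clock=28.
Op 14: insert d.com -> 10.0.0.1 (expiry=28+3=31). clock=28
Op 15: insert b.com -> 10.0.0.1 (expiry=28+5=33). clock=28
Op 16: tick 6 -> clock=34. purged={b.com,c.com,d.com}
Op 17: insert d.com -> 10.0.0.6 (expiry=34+1=35). clock=34
Op 18: insert c.com -> 10.0.0.4 (expiry=34+2=36). clock=34
lookup e.com: not in cache (expired or never inserted)

Answer: NXDOMAIN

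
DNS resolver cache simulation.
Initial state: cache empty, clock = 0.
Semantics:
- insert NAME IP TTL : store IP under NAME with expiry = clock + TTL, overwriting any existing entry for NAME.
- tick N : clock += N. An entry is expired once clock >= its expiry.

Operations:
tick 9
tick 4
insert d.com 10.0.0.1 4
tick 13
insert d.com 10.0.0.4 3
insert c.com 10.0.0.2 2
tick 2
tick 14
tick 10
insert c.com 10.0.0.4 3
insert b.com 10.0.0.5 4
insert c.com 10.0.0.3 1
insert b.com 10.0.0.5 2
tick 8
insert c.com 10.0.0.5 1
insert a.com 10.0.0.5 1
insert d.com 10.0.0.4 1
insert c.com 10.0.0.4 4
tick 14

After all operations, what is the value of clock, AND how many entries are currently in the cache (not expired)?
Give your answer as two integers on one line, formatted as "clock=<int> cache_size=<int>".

Op 1: tick 9 -> clock=9.
Op 2: tick 4 -> clock=13.
Op 3: insert d.com -> 10.0.0.1 (expiry=13+4=17). clock=13
Op 4: tick 13 -> clock=26. purged={d.com}
Op 5: insert d.com -> 10.0.0.4 (expiry=26+3=29). clock=26
Op 6: insert c.com -> 10.0.0.2 (expiry=26+2=28). clock=26
Op 7: tick 2 -> clock=28. purged={c.com}
Op 8: tick 14 -> clock=42. purged={d.com}
Op 9: tick 10 -> clock=52.
Op 10: insert c.com -> 10.0.0.4 (expiry=52+3=55). clock=52
Op 11: insert b.com -> 10.0.0.5 (expiry=52+4=56). clock=52
Op 12: insert c.com -> 10.0.0.3 (expiry=52+1=53). clock=52
Op 13: insert b.com -> 10.0.0.5 (expiry=52+2=54). clock=52
Op 14: tick 8 -> clock=60. purged={b.com,c.com}
Op 15: insert c.com -> 10.0.0.5 (expiry=60+1=61). clock=60
Op 16: insert a.com -> 10.0.0.5 (expiry=60+1=61). clock=60
Op 17: insert d.com -> 10.0.0.4 (expiry=60+1=61). clock=60
Op 18: insert c.com -> 10.0.0.4 (expiry=60+4=64). clock=60
Op 19: tick 14 -> clock=74. purged={a.com,c.com,d.com}
Final clock = 74
Final cache (unexpired): {} -> size=0

Answer: clock=74 cache_size=0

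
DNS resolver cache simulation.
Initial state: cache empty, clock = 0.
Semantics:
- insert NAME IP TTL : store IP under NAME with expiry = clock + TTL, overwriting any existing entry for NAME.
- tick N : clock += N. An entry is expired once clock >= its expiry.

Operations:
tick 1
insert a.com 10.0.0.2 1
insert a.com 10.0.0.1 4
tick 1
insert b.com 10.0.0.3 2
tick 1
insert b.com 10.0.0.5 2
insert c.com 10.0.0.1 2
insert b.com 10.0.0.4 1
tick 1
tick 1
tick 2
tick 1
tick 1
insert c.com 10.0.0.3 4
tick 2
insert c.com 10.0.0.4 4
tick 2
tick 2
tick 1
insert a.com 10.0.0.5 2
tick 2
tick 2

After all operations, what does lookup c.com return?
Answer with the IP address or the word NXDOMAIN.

Op 1: tick 1 -> clock=1.
Op 2: insert a.com -> 10.0.0.2 (expiry=1+1=2). clock=1
Op 3: insert a.com -> 10.0.0.1 (expiry=1+4=5). clock=1
Op 4: tick 1 -> clock=2.
Op 5: insert b.com -> 10.0.0.3 (expiry=2+2=4). clock=2
Op 6: tick 1 -> clock=3.
Op 7: insert b.com -> 10.0.0.5 (expiry=3+2=5). clock=3
Op 8: insert c.com -> 10.0.0.1 (expiry=3+2=5). clock=3
Op 9: insert b.com -> 10.0.0.4 (expiry=3+1=4). clock=3
Op 10: tick 1 -> clock=4. purged={b.com}
Op 11: tick 1 -> clock=5. purged={a.com,c.com}
Op 12: tick 2 -> clock=7.
Op 13: tick 1 -> clock=8.
Op 14: tick 1 -> clock=9.
Op 15: insert c.com -> 10.0.0.3 (expiry=9+4=13). clock=9
Op 16: tick 2 -> clock=11.
Op 17: insert c.com -> 10.0.0.4 (expiry=11+4=15). clock=11
Op 18: tick 2 -> clock=13.
Op 19: tick 2 -> clock=15. purged={c.com}
Op 20: tick 1 -> clock=16.
Op 21: insert a.com -> 10.0.0.5 (expiry=16+2=18). clock=16
Op 22: tick 2 -> clock=18. purged={a.com}
Op 23: tick 2 -> clock=20.
lookup c.com: not in cache (expired or never inserted)

Answer: NXDOMAIN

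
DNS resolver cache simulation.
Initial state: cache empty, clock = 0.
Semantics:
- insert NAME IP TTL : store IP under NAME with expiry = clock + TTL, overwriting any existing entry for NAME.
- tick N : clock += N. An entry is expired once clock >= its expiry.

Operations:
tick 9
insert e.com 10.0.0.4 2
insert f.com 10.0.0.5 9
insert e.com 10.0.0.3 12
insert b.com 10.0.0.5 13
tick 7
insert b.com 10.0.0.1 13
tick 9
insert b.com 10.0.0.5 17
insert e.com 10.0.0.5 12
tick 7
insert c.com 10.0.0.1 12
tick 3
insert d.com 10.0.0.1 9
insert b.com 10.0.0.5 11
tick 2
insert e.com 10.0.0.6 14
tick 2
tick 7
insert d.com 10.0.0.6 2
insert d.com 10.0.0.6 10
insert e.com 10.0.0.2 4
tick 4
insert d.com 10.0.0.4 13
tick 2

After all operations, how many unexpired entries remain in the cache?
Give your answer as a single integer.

Op 1: tick 9 -> clock=9.
Op 2: insert e.com -> 10.0.0.4 (expiry=9+2=11). clock=9
Op 3: insert f.com -> 10.0.0.5 (expiry=9+9=18). clock=9
Op 4: insert e.com -> 10.0.0.3 (expiry=9+12=21). clock=9
Op 5: insert b.com -> 10.0.0.5 (expiry=9+13=22). clock=9
Op 6: tick 7 -> clock=16.
Op 7: insert b.com -> 10.0.0.1 (expiry=16+13=29). clock=16
Op 8: tick 9 -> clock=25. purged={e.com,f.com}
Op 9: insert b.com -> 10.0.0.5 (expiry=25+17=42). clock=25
Op 10: insert e.com -> 10.0.0.5 (expiry=25+12=37). clock=25
Op 11: tick 7 -> clock=32.
Op 12: insert c.com -> 10.0.0.1 (expiry=32+12=44). clock=32
Op 13: tick 3 -> clock=35.
Op 14: insert d.com -> 10.0.0.1 (expiry=35+9=44). clock=35
Op 15: insert b.com -> 10.0.0.5 (expiry=35+11=46). clock=35
Op 16: tick 2 -> clock=37. purged={e.com}
Op 17: insert e.com -> 10.0.0.6 (expiry=37+14=51). clock=37
Op 18: tick 2 -> clock=39.
Op 19: tick 7 -> clock=46. purged={b.com,c.com,d.com}
Op 20: insert d.com -> 10.0.0.6 (expiry=46+2=48). clock=46
Op 21: insert d.com -> 10.0.0.6 (expiry=46+10=56). clock=46
Op 22: insert e.com -> 10.0.0.2 (expiry=46+4=50). clock=46
Op 23: tick 4 -> clock=50. purged={e.com}
Op 24: insert d.com -> 10.0.0.4 (expiry=50+13=63). clock=50
Op 25: tick 2 -> clock=52.
Final cache (unexpired): {d.com} -> size=1

Answer: 1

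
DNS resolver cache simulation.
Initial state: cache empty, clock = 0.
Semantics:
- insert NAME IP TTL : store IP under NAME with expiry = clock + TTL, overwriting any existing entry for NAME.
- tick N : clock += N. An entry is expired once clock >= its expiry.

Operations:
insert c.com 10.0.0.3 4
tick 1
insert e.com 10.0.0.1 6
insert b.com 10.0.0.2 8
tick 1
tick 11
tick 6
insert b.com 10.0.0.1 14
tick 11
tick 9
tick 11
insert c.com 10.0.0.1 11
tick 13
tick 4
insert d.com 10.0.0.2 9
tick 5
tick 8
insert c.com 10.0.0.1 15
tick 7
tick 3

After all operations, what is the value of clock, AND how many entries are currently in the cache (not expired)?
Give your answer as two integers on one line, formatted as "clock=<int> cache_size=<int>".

Op 1: insert c.com -> 10.0.0.3 (expiry=0+4=4). clock=0
Op 2: tick 1 -> clock=1.
Op 3: insert e.com -> 10.0.0.1 (expiry=1+6=7). clock=1
Op 4: insert b.com -> 10.0.0.2 (expiry=1+8=9). clock=1
Op 5: tick 1 -> clock=2.
Op 6: tick 11 -> clock=13. purged={b.com,c.com,e.com}
Op 7: tick 6 -> clock=19.
Op 8: insert b.com -> 10.0.0.1 (expiry=19+14=33). clock=19
Op 9: tick 11 -> clock=30.
Op 10: tick 9 -> clock=39. purged={b.com}
Op 11: tick 11 -> clock=50.
Op 12: insert c.com -> 10.0.0.1 (expiry=50+11=61). clock=50
Op 13: tick 13 -> clock=63. purged={c.com}
Op 14: tick 4 -> clock=67.
Op 15: insert d.com -> 10.0.0.2 (expiry=67+9=76). clock=67
Op 16: tick 5 -> clock=72.
Op 17: tick 8 -> clock=80. purged={d.com}
Op 18: insert c.com -> 10.0.0.1 (expiry=80+15=95). clock=80
Op 19: tick 7 -> clock=87.
Op 20: tick 3 -> clock=90.
Final clock = 90
Final cache (unexpired): {c.com} -> size=1

Answer: clock=90 cache_size=1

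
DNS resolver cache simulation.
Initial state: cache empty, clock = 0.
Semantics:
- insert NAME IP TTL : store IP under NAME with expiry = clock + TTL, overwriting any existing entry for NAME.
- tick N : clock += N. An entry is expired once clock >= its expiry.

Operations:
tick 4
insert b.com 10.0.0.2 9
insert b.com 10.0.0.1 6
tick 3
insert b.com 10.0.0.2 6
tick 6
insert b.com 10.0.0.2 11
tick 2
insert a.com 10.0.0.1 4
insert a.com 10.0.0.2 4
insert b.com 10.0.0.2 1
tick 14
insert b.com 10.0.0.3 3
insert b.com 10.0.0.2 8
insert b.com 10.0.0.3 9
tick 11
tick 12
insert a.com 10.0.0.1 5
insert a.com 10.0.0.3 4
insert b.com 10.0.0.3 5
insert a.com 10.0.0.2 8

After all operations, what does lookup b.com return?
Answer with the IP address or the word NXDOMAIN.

Answer: 10.0.0.3

Derivation:
Op 1: tick 4 -> clock=4.
Op 2: insert b.com -> 10.0.0.2 (expiry=4+9=13). clock=4
Op 3: insert b.com -> 10.0.0.1 (expiry=4+6=10). clock=4
Op 4: tick 3 -> clock=7.
Op 5: insert b.com -> 10.0.0.2 (expiry=7+6=13). clock=7
Op 6: tick 6 -> clock=13. purged={b.com}
Op 7: insert b.com -> 10.0.0.2 (expiry=13+11=24). clock=13
Op 8: tick 2 -> clock=15.
Op 9: insert a.com -> 10.0.0.1 (expiry=15+4=19). clock=15
Op 10: insert a.com -> 10.0.0.2 (expiry=15+4=19). clock=15
Op 11: insert b.com -> 10.0.0.2 (expiry=15+1=16). clock=15
Op 12: tick 14 -> clock=29. purged={a.com,b.com}
Op 13: insert b.com -> 10.0.0.3 (expiry=29+3=32). clock=29
Op 14: insert b.com -> 10.0.0.2 (expiry=29+8=37). clock=29
Op 15: insert b.com -> 10.0.0.3 (expiry=29+9=38). clock=29
Op 16: tick 11 -> clock=40. purged={b.com}
Op 17: tick 12 -> clock=52.
Op 18: insert a.com -> 10.0.0.1 (expiry=52+5=57). clock=52
Op 19: insert a.com -> 10.0.0.3 (expiry=52+4=56). clock=52
Op 20: insert b.com -> 10.0.0.3 (expiry=52+5=57). clock=52
Op 21: insert a.com -> 10.0.0.2 (expiry=52+8=60). clock=52
lookup b.com: present, ip=10.0.0.3 expiry=57 > clock=52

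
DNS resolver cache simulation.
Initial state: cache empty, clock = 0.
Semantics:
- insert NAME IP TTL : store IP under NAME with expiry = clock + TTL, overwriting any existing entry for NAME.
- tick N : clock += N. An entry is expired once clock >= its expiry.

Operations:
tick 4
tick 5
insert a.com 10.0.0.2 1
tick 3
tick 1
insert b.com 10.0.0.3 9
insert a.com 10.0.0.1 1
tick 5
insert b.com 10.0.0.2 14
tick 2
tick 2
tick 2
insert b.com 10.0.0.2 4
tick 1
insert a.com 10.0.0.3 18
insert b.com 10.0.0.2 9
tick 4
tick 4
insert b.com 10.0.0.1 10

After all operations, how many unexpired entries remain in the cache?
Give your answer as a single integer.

Op 1: tick 4 -> clock=4.
Op 2: tick 5 -> clock=9.
Op 3: insert a.com -> 10.0.0.2 (expiry=9+1=10). clock=9
Op 4: tick 3 -> clock=12. purged={a.com}
Op 5: tick 1 -> clock=13.
Op 6: insert b.com -> 10.0.0.3 (expiry=13+9=22). clock=13
Op 7: insert a.com -> 10.0.0.1 (expiry=13+1=14). clock=13
Op 8: tick 5 -> clock=18. purged={a.com}
Op 9: insert b.com -> 10.0.0.2 (expiry=18+14=32). clock=18
Op 10: tick 2 -> clock=20.
Op 11: tick 2 -> clock=22.
Op 12: tick 2 -> clock=24.
Op 13: insert b.com -> 10.0.0.2 (expiry=24+4=28). clock=24
Op 14: tick 1 -> clock=25.
Op 15: insert a.com -> 10.0.0.3 (expiry=25+18=43). clock=25
Op 16: insert b.com -> 10.0.0.2 (expiry=25+9=34). clock=25
Op 17: tick 4 -> clock=29.
Op 18: tick 4 -> clock=33.
Op 19: insert b.com -> 10.0.0.1 (expiry=33+10=43). clock=33
Final cache (unexpired): {a.com,b.com} -> size=2

Answer: 2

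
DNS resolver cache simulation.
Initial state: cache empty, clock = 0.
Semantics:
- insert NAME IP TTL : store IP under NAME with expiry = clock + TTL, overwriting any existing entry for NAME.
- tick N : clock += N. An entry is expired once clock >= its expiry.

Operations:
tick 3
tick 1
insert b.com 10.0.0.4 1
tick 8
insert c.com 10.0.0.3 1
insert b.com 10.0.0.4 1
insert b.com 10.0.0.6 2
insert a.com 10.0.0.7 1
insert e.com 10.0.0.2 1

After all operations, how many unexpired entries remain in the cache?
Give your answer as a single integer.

Answer: 4

Derivation:
Op 1: tick 3 -> clock=3.
Op 2: tick 1 -> clock=4.
Op 3: insert b.com -> 10.0.0.4 (expiry=4+1=5). clock=4
Op 4: tick 8 -> clock=12. purged={b.com}
Op 5: insert c.com -> 10.0.0.3 (expiry=12+1=13). clock=12
Op 6: insert b.com -> 10.0.0.4 (expiry=12+1=13). clock=12
Op 7: insert b.com -> 10.0.0.6 (expiry=12+2=14). clock=12
Op 8: insert a.com -> 10.0.0.7 (expiry=12+1=13). clock=12
Op 9: insert e.com -> 10.0.0.2 (expiry=12+1=13). clock=12
Final cache (unexpired): {a.com,b.com,c.com,e.com} -> size=4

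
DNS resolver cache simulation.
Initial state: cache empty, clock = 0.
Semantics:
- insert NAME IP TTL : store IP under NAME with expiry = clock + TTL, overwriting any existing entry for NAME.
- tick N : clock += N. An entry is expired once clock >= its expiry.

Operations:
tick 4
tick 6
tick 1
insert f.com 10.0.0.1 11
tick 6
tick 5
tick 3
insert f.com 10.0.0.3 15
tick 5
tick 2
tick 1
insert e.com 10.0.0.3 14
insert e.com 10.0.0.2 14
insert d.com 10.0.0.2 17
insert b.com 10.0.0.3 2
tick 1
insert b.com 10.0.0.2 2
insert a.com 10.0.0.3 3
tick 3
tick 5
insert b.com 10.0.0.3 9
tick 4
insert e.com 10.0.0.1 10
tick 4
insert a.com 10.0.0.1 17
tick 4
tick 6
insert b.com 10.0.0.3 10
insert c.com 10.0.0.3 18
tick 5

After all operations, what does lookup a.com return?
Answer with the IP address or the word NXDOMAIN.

Answer: 10.0.0.1

Derivation:
Op 1: tick 4 -> clock=4.
Op 2: tick 6 -> clock=10.
Op 3: tick 1 -> clock=11.
Op 4: insert f.com -> 10.0.0.1 (expiry=11+11=22). clock=11
Op 5: tick 6 -> clock=17.
Op 6: tick 5 -> clock=22. purged={f.com}
Op 7: tick 3 -> clock=25.
Op 8: insert f.com -> 10.0.0.3 (expiry=25+15=40). clock=25
Op 9: tick 5 -> clock=30.
Op 10: tick 2 -> clock=32.
Op 11: tick 1 -> clock=33.
Op 12: insert e.com -> 10.0.0.3 (expiry=33+14=47). clock=33
Op 13: insert e.com -> 10.0.0.2 (expiry=33+14=47). clock=33
Op 14: insert d.com -> 10.0.0.2 (expiry=33+17=50). clock=33
Op 15: insert b.com -> 10.0.0.3 (expiry=33+2=35). clock=33
Op 16: tick 1 -> clock=34.
Op 17: insert b.com -> 10.0.0.2 (expiry=34+2=36). clock=34
Op 18: insert a.com -> 10.0.0.3 (expiry=34+3=37). clock=34
Op 19: tick 3 -> clock=37. purged={a.com,b.com}
Op 20: tick 5 -> clock=42. purged={f.com}
Op 21: insert b.com -> 10.0.0.3 (expiry=42+9=51). clock=42
Op 22: tick 4 -> clock=46.
Op 23: insert e.com -> 10.0.0.1 (expiry=46+10=56). clock=46
Op 24: tick 4 -> clock=50. purged={d.com}
Op 25: insert a.com -> 10.0.0.1 (expiry=50+17=67). clock=50
Op 26: tick 4 -> clock=54. purged={b.com}
Op 27: tick 6 -> clock=60. purged={e.com}
Op 28: insert b.com -> 10.0.0.3 (expiry=60+10=70). clock=60
Op 29: insert c.com -> 10.0.0.3 (expiry=60+18=78). clock=60
Op 30: tick 5 -> clock=65.
lookup a.com: present, ip=10.0.0.1 expiry=67 > clock=65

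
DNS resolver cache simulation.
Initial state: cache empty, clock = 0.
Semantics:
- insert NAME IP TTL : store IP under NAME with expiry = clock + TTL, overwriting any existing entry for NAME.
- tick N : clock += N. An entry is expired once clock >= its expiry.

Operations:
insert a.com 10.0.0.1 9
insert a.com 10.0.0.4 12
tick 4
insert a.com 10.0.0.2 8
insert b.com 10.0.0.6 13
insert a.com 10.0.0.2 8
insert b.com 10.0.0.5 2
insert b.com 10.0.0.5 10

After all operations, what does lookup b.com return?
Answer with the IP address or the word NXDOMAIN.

Answer: 10.0.0.5

Derivation:
Op 1: insert a.com -> 10.0.0.1 (expiry=0+9=9). clock=0
Op 2: insert a.com -> 10.0.0.4 (expiry=0+12=12). clock=0
Op 3: tick 4 -> clock=4.
Op 4: insert a.com -> 10.0.0.2 (expiry=4+8=12). clock=4
Op 5: insert b.com -> 10.0.0.6 (expiry=4+13=17). clock=4
Op 6: insert a.com -> 10.0.0.2 (expiry=4+8=12). clock=4
Op 7: insert b.com -> 10.0.0.5 (expiry=4+2=6). clock=4
Op 8: insert b.com -> 10.0.0.5 (expiry=4+10=14). clock=4
lookup b.com: present, ip=10.0.0.5 expiry=14 > clock=4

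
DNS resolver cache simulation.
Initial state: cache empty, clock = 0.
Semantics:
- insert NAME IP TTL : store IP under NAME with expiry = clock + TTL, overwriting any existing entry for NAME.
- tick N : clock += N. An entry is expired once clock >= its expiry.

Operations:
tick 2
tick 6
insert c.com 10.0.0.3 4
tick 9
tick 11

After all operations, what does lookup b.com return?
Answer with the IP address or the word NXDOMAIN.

Op 1: tick 2 -> clock=2.
Op 2: tick 6 -> clock=8.
Op 3: insert c.com -> 10.0.0.3 (expiry=8+4=12). clock=8
Op 4: tick 9 -> clock=17. purged={c.com}
Op 5: tick 11 -> clock=28.
lookup b.com: not in cache (expired or never inserted)

Answer: NXDOMAIN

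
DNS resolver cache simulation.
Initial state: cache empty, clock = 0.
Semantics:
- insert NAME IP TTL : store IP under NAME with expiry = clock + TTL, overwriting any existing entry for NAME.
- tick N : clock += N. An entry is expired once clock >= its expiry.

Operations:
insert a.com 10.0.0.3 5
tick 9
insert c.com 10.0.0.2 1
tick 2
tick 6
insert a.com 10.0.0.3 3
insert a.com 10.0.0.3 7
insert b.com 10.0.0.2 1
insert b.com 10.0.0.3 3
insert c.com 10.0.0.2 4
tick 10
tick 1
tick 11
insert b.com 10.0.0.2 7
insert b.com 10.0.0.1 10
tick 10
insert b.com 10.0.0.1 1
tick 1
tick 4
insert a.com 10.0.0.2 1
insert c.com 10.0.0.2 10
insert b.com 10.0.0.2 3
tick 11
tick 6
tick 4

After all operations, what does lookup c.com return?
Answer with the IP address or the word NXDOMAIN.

Op 1: insert a.com -> 10.0.0.3 (expiry=0+5=5). clock=0
Op 2: tick 9 -> clock=9. purged={a.com}
Op 3: insert c.com -> 10.0.0.2 (expiry=9+1=10). clock=9
Op 4: tick 2 -> clock=11. purged={c.com}
Op 5: tick 6 -> clock=17.
Op 6: insert a.com -> 10.0.0.3 (expiry=17+3=20). clock=17
Op 7: insert a.com -> 10.0.0.3 (expiry=17+7=24). clock=17
Op 8: insert b.com -> 10.0.0.2 (expiry=17+1=18). clock=17
Op 9: insert b.com -> 10.0.0.3 (expiry=17+3=20). clock=17
Op 10: insert c.com -> 10.0.0.2 (expiry=17+4=21). clock=17
Op 11: tick 10 -> clock=27. purged={a.com,b.com,c.com}
Op 12: tick 1 -> clock=28.
Op 13: tick 11 -> clock=39.
Op 14: insert b.com -> 10.0.0.2 (expiry=39+7=46). clock=39
Op 15: insert b.com -> 10.0.0.1 (expiry=39+10=49). clock=39
Op 16: tick 10 -> clock=49. purged={b.com}
Op 17: insert b.com -> 10.0.0.1 (expiry=49+1=50). clock=49
Op 18: tick 1 -> clock=50. purged={b.com}
Op 19: tick 4 -> clock=54.
Op 20: insert a.com -> 10.0.0.2 (expiry=54+1=55). clock=54
Op 21: insert c.com -> 10.0.0.2 (expiry=54+10=64). clock=54
Op 22: insert b.com -> 10.0.0.2 (expiry=54+3=57). clock=54
Op 23: tick 11 -> clock=65. purged={a.com,b.com,c.com}
Op 24: tick 6 -> clock=71.
Op 25: tick 4 -> clock=75.
lookup c.com: not in cache (expired or never inserted)

Answer: NXDOMAIN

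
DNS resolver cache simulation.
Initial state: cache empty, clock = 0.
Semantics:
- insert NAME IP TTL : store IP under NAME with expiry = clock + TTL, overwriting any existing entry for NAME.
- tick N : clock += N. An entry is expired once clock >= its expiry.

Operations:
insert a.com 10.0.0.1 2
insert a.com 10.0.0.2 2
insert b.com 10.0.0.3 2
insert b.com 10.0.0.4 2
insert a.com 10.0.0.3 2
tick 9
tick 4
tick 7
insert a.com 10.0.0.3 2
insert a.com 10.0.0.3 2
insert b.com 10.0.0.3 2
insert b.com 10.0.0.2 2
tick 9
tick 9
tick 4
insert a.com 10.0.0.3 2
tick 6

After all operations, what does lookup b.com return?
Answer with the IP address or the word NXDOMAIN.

Op 1: insert a.com -> 10.0.0.1 (expiry=0+2=2). clock=0
Op 2: insert a.com -> 10.0.0.2 (expiry=0+2=2). clock=0
Op 3: insert b.com -> 10.0.0.3 (expiry=0+2=2). clock=0
Op 4: insert b.com -> 10.0.0.4 (expiry=0+2=2). clock=0
Op 5: insert a.com -> 10.0.0.3 (expiry=0+2=2). clock=0
Op 6: tick 9 -> clock=9. purged={a.com,b.com}
Op 7: tick 4 -> clock=13.
Op 8: tick 7 -> clock=20.
Op 9: insert a.com -> 10.0.0.3 (expiry=20+2=22). clock=20
Op 10: insert a.com -> 10.0.0.3 (expiry=20+2=22). clock=20
Op 11: insert b.com -> 10.0.0.3 (expiry=20+2=22). clock=20
Op 12: insert b.com -> 10.0.0.2 (expiry=20+2=22). clock=20
Op 13: tick 9 -> clock=29. purged={a.com,b.com}
Op 14: tick 9 -> clock=38.
Op 15: tick 4 -> clock=42.
Op 16: insert a.com -> 10.0.0.3 (expiry=42+2=44). clock=42
Op 17: tick 6 -> clock=48. purged={a.com}
lookup b.com: not in cache (expired or never inserted)

Answer: NXDOMAIN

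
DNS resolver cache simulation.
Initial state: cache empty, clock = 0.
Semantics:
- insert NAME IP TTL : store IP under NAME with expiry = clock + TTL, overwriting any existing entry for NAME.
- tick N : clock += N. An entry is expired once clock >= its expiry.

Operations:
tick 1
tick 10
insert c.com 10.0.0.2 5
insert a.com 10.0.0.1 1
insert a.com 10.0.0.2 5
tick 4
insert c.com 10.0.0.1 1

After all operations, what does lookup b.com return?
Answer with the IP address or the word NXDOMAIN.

Answer: NXDOMAIN

Derivation:
Op 1: tick 1 -> clock=1.
Op 2: tick 10 -> clock=11.
Op 3: insert c.com -> 10.0.0.2 (expiry=11+5=16). clock=11
Op 4: insert a.com -> 10.0.0.1 (expiry=11+1=12). clock=11
Op 5: insert a.com -> 10.0.0.2 (expiry=11+5=16). clock=11
Op 6: tick 4 -> clock=15.
Op 7: insert c.com -> 10.0.0.1 (expiry=15+1=16). clock=15
lookup b.com: not in cache (expired or never inserted)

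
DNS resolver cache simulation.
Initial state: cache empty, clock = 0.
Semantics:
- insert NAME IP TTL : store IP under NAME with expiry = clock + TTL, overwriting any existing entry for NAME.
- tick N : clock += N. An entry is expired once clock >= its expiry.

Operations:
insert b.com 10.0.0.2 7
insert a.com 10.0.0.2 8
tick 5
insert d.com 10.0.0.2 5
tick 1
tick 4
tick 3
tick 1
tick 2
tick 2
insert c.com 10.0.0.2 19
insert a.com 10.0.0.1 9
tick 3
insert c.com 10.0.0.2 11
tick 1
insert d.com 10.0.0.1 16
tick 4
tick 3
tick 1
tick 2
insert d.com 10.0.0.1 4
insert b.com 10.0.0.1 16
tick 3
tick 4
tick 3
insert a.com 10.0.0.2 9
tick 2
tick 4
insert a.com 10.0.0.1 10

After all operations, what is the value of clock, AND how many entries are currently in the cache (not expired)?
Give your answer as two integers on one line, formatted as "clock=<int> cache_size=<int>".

Answer: clock=48 cache_size=1

Derivation:
Op 1: insert b.com -> 10.0.0.2 (expiry=0+7=7). clock=0
Op 2: insert a.com -> 10.0.0.2 (expiry=0+8=8). clock=0
Op 3: tick 5 -> clock=5.
Op 4: insert d.com -> 10.0.0.2 (expiry=5+5=10). clock=5
Op 5: tick 1 -> clock=6.
Op 6: tick 4 -> clock=10. purged={a.com,b.com,d.com}
Op 7: tick 3 -> clock=13.
Op 8: tick 1 -> clock=14.
Op 9: tick 2 -> clock=16.
Op 10: tick 2 -> clock=18.
Op 11: insert c.com -> 10.0.0.2 (expiry=18+19=37). clock=18
Op 12: insert a.com -> 10.0.0.1 (expiry=18+9=27). clock=18
Op 13: tick 3 -> clock=21.
Op 14: insert c.com -> 10.0.0.2 (expiry=21+11=32). clock=21
Op 15: tick 1 -> clock=22.
Op 16: insert d.com -> 10.0.0.1 (expiry=22+16=38). clock=22
Op 17: tick 4 -> clock=26.
Op 18: tick 3 -> clock=29. purged={a.com}
Op 19: tick 1 -> clock=30.
Op 20: tick 2 -> clock=32. purged={c.com}
Op 21: insert d.com -> 10.0.0.1 (expiry=32+4=36). clock=32
Op 22: insert b.com -> 10.0.0.1 (expiry=32+16=48). clock=32
Op 23: tick 3 -> clock=35.
Op 24: tick 4 -> clock=39. purged={d.com}
Op 25: tick 3 -> clock=42.
Op 26: insert a.com -> 10.0.0.2 (expiry=42+9=51). clock=42
Op 27: tick 2 -> clock=44.
Op 28: tick 4 -> clock=48. purged={b.com}
Op 29: insert a.com -> 10.0.0.1 (expiry=48+10=58). clock=48
Final clock = 48
Final cache (unexpired): {a.com} -> size=1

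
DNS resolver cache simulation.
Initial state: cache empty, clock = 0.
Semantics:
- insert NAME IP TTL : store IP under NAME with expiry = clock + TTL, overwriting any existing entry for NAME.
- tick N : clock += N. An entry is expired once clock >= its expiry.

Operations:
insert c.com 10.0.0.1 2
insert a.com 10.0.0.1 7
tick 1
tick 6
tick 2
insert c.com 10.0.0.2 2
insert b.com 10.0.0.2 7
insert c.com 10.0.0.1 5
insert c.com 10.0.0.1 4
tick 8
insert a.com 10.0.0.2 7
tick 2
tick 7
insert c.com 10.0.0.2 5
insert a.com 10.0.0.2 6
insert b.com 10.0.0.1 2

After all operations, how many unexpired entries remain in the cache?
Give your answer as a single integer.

Op 1: insert c.com -> 10.0.0.1 (expiry=0+2=2). clock=0
Op 2: insert a.com -> 10.0.0.1 (expiry=0+7=7). clock=0
Op 3: tick 1 -> clock=1.
Op 4: tick 6 -> clock=7. purged={a.com,c.com}
Op 5: tick 2 -> clock=9.
Op 6: insert c.com -> 10.0.0.2 (expiry=9+2=11). clock=9
Op 7: insert b.com -> 10.0.0.2 (expiry=9+7=16). clock=9
Op 8: insert c.com -> 10.0.0.1 (expiry=9+5=14). clock=9
Op 9: insert c.com -> 10.0.0.1 (expiry=9+4=13). clock=9
Op 10: tick 8 -> clock=17. purged={b.com,c.com}
Op 11: insert a.com -> 10.0.0.2 (expiry=17+7=24). clock=17
Op 12: tick 2 -> clock=19.
Op 13: tick 7 -> clock=26. purged={a.com}
Op 14: insert c.com -> 10.0.0.2 (expiry=26+5=31). clock=26
Op 15: insert a.com -> 10.0.0.2 (expiry=26+6=32). clock=26
Op 16: insert b.com -> 10.0.0.1 (expiry=26+2=28). clock=26
Final cache (unexpired): {a.com,b.com,c.com} -> size=3

Answer: 3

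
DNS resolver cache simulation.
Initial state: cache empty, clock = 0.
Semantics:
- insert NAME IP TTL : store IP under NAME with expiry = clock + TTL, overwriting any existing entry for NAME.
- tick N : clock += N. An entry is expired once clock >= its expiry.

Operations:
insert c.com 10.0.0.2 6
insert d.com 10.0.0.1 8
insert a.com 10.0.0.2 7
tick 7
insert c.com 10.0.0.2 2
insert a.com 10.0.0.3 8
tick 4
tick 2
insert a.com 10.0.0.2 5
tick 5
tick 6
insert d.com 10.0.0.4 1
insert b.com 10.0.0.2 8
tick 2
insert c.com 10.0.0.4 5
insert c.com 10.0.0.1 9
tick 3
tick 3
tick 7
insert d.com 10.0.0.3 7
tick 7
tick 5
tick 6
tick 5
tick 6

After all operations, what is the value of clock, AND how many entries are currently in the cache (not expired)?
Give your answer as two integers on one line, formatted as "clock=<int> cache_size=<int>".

Op 1: insert c.com -> 10.0.0.2 (expiry=0+6=6). clock=0
Op 2: insert d.com -> 10.0.0.1 (expiry=0+8=8). clock=0
Op 3: insert a.com -> 10.0.0.2 (expiry=0+7=7). clock=0
Op 4: tick 7 -> clock=7. purged={a.com,c.com}
Op 5: insert c.com -> 10.0.0.2 (expiry=7+2=9). clock=7
Op 6: insert a.com -> 10.0.0.3 (expiry=7+8=15). clock=7
Op 7: tick 4 -> clock=11. purged={c.com,d.com}
Op 8: tick 2 -> clock=13.
Op 9: insert a.com -> 10.0.0.2 (expiry=13+5=18). clock=13
Op 10: tick 5 -> clock=18. purged={a.com}
Op 11: tick 6 -> clock=24.
Op 12: insert d.com -> 10.0.0.4 (expiry=24+1=25). clock=24
Op 13: insert b.com -> 10.0.0.2 (expiry=24+8=32). clock=24
Op 14: tick 2 -> clock=26. purged={d.com}
Op 15: insert c.com -> 10.0.0.4 (expiry=26+5=31). clock=26
Op 16: insert c.com -> 10.0.0.1 (expiry=26+9=35). clock=26
Op 17: tick 3 -> clock=29.
Op 18: tick 3 -> clock=32. purged={b.com}
Op 19: tick 7 -> clock=39. purged={c.com}
Op 20: insert d.com -> 10.0.0.3 (expiry=39+7=46). clock=39
Op 21: tick 7 -> clock=46. purged={d.com}
Op 22: tick 5 -> clock=51.
Op 23: tick 6 -> clock=57.
Op 24: tick 5 -> clock=62.
Op 25: tick 6 -> clock=68.
Final clock = 68
Final cache (unexpired): {} -> size=0

Answer: clock=68 cache_size=0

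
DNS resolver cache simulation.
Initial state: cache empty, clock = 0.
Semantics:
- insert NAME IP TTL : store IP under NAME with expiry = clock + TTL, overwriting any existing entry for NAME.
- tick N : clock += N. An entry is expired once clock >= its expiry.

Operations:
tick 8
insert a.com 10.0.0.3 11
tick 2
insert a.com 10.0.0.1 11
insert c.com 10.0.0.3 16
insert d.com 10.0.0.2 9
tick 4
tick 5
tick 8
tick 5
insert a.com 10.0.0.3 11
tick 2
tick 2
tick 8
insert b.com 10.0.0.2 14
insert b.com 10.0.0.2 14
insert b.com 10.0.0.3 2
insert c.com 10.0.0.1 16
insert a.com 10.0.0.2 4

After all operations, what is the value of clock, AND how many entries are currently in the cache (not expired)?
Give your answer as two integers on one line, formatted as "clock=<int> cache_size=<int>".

Answer: clock=44 cache_size=3

Derivation:
Op 1: tick 8 -> clock=8.
Op 2: insert a.com -> 10.0.0.3 (expiry=8+11=19). clock=8
Op 3: tick 2 -> clock=10.
Op 4: insert a.com -> 10.0.0.1 (expiry=10+11=21). clock=10
Op 5: insert c.com -> 10.0.0.3 (expiry=10+16=26). clock=10
Op 6: insert d.com -> 10.0.0.2 (expiry=10+9=19). clock=10
Op 7: tick 4 -> clock=14.
Op 8: tick 5 -> clock=19. purged={d.com}
Op 9: tick 8 -> clock=27. purged={a.com,c.com}
Op 10: tick 5 -> clock=32.
Op 11: insert a.com -> 10.0.0.3 (expiry=32+11=43). clock=32
Op 12: tick 2 -> clock=34.
Op 13: tick 2 -> clock=36.
Op 14: tick 8 -> clock=44. purged={a.com}
Op 15: insert b.com -> 10.0.0.2 (expiry=44+14=58). clock=44
Op 16: insert b.com -> 10.0.0.2 (expiry=44+14=58). clock=44
Op 17: insert b.com -> 10.0.0.3 (expiry=44+2=46). clock=44
Op 18: insert c.com -> 10.0.0.1 (expiry=44+16=60). clock=44
Op 19: insert a.com -> 10.0.0.2 (expiry=44+4=48). clock=44
Final clock = 44
Final cache (unexpired): {a.com,b.com,c.com} -> size=3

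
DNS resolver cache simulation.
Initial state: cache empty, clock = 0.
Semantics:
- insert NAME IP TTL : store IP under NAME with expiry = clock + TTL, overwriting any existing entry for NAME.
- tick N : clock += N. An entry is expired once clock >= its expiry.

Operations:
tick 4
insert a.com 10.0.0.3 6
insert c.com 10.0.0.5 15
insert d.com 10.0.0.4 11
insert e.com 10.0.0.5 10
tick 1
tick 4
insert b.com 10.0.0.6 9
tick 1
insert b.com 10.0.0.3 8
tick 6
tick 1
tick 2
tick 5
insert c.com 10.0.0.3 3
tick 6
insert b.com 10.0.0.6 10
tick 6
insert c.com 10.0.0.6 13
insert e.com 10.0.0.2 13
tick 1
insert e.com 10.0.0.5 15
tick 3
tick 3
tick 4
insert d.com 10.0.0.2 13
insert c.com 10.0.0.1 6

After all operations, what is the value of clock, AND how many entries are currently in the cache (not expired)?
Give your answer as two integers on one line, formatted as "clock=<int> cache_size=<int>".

Answer: clock=47 cache_size=3

Derivation:
Op 1: tick 4 -> clock=4.
Op 2: insert a.com -> 10.0.0.3 (expiry=4+6=10). clock=4
Op 3: insert c.com -> 10.0.0.5 (expiry=4+15=19). clock=4
Op 4: insert d.com -> 10.0.0.4 (expiry=4+11=15). clock=4
Op 5: insert e.com -> 10.0.0.5 (expiry=4+10=14). clock=4
Op 6: tick 1 -> clock=5.
Op 7: tick 4 -> clock=9.
Op 8: insert b.com -> 10.0.0.6 (expiry=9+9=18). clock=9
Op 9: tick 1 -> clock=10. purged={a.com}
Op 10: insert b.com -> 10.0.0.3 (expiry=10+8=18). clock=10
Op 11: tick 6 -> clock=16. purged={d.com,e.com}
Op 12: tick 1 -> clock=17.
Op 13: tick 2 -> clock=19. purged={b.com,c.com}
Op 14: tick 5 -> clock=24.
Op 15: insert c.com -> 10.0.0.3 (expiry=24+3=27). clock=24
Op 16: tick 6 -> clock=30. purged={c.com}
Op 17: insert b.com -> 10.0.0.6 (expiry=30+10=40). clock=30
Op 18: tick 6 -> clock=36.
Op 19: insert c.com -> 10.0.0.6 (expiry=36+13=49). clock=36
Op 20: insert e.com -> 10.0.0.2 (expiry=36+13=49). clock=36
Op 21: tick 1 -> clock=37.
Op 22: insert e.com -> 10.0.0.5 (expiry=37+15=52). clock=37
Op 23: tick 3 -> clock=40. purged={b.com}
Op 24: tick 3 -> clock=43.
Op 25: tick 4 -> clock=47.
Op 26: insert d.com -> 10.0.0.2 (expiry=47+13=60). clock=47
Op 27: insert c.com -> 10.0.0.1 (expiry=47+6=53). clock=47
Final clock = 47
Final cache (unexpired): {c.com,d.com,e.com} -> size=3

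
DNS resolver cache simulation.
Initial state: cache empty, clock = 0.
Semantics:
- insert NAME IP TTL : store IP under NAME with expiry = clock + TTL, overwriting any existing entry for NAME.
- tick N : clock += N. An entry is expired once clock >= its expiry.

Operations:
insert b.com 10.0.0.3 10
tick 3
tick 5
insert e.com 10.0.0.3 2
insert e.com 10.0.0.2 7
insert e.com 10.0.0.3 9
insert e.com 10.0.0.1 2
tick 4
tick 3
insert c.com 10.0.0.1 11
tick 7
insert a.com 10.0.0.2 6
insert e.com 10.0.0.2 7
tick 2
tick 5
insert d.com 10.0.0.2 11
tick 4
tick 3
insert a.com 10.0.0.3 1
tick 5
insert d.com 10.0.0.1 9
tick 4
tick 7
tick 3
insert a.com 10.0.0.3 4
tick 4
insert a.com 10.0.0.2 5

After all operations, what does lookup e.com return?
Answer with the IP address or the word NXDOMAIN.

Answer: NXDOMAIN

Derivation:
Op 1: insert b.com -> 10.0.0.3 (expiry=0+10=10). clock=0
Op 2: tick 3 -> clock=3.
Op 3: tick 5 -> clock=8.
Op 4: insert e.com -> 10.0.0.3 (expiry=8+2=10). clock=8
Op 5: insert e.com -> 10.0.0.2 (expiry=8+7=15). clock=8
Op 6: insert e.com -> 10.0.0.3 (expiry=8+9=17). clock=8
Op 7: insert e.com -> 10.0.0.1 (expiry=8+2=10). clock=8
Op 8: tick 4 -> clock=12. purged={b.com,e.com}
Op 9: tick 3 -> clock=15.
Op 10: insert c.com -> 10.0.0.1 (expiry=15+11=26). clock=15
Op 11: tick 7 -> clock=22.
Op 12: insert a.com -> 10.0.0.2 (expiry=22+6=28). clock=22
Op 13: insert e.com -> 10.0.0.2 (expiry=22+7=29). clock=22
Op 14: tick 2 -> clock=24.
Op 15: tick 5 -> clock=29. purged={a.com,c.com,e.com}
Op 16: insert d.com -> 10.0.0.2 (expiry=29+11=40). clock=29
Op 17: tick 4 -> clock=33.
Op 18: tick 3 -> clock=36.
Op 19: insert a.com -> 10.0.0.3 (expiry=36+1=37). clock=36
Op 20: tick 5 -> clock=41. purged={a.com,d.com}
Op 21: insert d.com -> 10.0.0.1 (expiry=41+9=50). clock=41
Op 22: tick 4 -> clock=45.
Op 23: tick 7 -> clock=52. purged={d.com}
Op 24: tick 3 -> clock=55.
Op 25: insert a.com -> 10.0.0.3 (expiry=55+4=59). clock=55
Op 26: tick 4 -> clock=59. purged={a.com}
Op 27: insert a.com -> 10.0.0.2 (expiry=59+5=64). clock=59
lookup e.com: not in cache (expired or never inserted)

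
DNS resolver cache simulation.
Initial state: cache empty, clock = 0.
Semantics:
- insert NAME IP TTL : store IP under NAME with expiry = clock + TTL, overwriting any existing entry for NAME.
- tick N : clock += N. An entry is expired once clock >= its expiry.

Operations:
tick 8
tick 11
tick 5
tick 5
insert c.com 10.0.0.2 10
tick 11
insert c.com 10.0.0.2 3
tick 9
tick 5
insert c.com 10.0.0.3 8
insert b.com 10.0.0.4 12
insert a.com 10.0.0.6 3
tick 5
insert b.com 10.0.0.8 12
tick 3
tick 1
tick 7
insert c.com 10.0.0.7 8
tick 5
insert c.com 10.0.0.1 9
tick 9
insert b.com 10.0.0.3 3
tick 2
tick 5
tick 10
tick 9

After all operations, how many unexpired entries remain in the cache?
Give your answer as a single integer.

Answer: 0

Derivation:
Op 1: tick 8 -> clock=8.
Op 2: tick 11 -> clock=19.
Op 3: tick 5 -> clock=24.
Op 4: tick 5 -> clock=29.
Op 5: insert c.com -> 10.0.0.2 (expiry=29+10=39). clock=29
Op 6: tick 11 -> clock=40. purged={c.com}
Op 7: insert c.com -> 10.0.0.2 (expiry=40+3=43). clock=40
Op 8: tick 9 -> clock=49. purged={c.com}
Op 9: tick 5 -> clock=54.
Op 10: insert c.com -> 10.0.0.3 (expiry=54+8=62). clock=54
Op 11: insert b.com -> 10.0.0.4 (expiry=54+12=66). clock=54
Op 12: insert a.com -> 10.0.0.6 (expiry=54+3=57). clock=54
Op 13: tick 5 -> clock=59. purged={a.com}
Op 14: insert b.com -> 10.0.0.8 (expiry=59+12=71). clock=59
Op 15: tick 3 -> clock=62. purged={c.com}
Op 16: tick 1 -> clock=63.
Op 17: tick 7 -> clock=70.
Op 18: insert c.com -> 10.0.0.7 (expiry=70+8=78). clock=70
Op 19: tick 5 -> clock=75. purged={b.com}
Op 20: insert c.com -> 10.0.0.1 (expiry=75+9=84). clock=75
Op 21: tick 9 -> clock=84. purged={c.com}
Op 22: insert b.com -> 10.0.0.3 (expiry=84+3=87). clock=84
Op 23: tick 2 -> clock=86.
Op 24: tick 5 -> clock=91. purged={b.com}
Op 25: tick 10 -> clock=101.
Op 26: tick 9 -> clock=110.
Final cache (unexpired): {} -> size=0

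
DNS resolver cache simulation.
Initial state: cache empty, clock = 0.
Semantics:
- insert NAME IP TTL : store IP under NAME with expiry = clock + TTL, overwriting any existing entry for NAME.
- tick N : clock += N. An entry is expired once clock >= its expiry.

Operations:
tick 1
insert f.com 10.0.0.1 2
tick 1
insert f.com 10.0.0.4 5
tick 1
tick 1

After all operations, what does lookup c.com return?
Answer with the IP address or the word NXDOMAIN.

Op 1: tick 1 -> clock=1.
Op 2: insert f.com -> 10.0.0.1 (expiry=1+2=3). clock=1
Op 3: tick 1 -> clock=2.
Op 4: insert f.com -> 10.0.0.4 (expiry=2+5=7). clock=2
Op 5: tick 1 -> clock=3.
Op 6: tick 1 -> clock=4.
lookup c.com: not in cache (expired or never inserted)

Answer: NXDOMAIN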